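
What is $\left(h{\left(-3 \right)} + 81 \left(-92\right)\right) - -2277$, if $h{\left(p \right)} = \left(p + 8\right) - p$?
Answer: $-5167$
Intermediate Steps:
$h{\left(p \right)} = 8$ ($h{\left(p \right)} = \left(8 + p\right) - p = 8$)
$\left(h{\left(-3 \right)} + 81 \left(-92\right)\right) - -2277 = \left(8 + 81 \left(-92\right)\right) - -2277 = \left(8 - 7452\right) + 2277 = -7444 + 2277 = -5167$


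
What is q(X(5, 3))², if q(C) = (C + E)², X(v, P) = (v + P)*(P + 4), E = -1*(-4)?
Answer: 12960000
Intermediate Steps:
E = 4
X(v, P) = (4 + P)*(P + v) (X(v, P) = (P + v)*(4 + P) = (4 + P)*(P + v))
q(C) = (4 + C)² (q(C) = (C + 4)² = (4 + C)²)
q(X(5, 3))² = ((4 + (3² + 4*3 + 4*5 + 3*5))²)² = ((4 + (9 + 12 + 20 + 15))²)² = ((4 + 56)²)² = (60²)² = 3600² = 12960000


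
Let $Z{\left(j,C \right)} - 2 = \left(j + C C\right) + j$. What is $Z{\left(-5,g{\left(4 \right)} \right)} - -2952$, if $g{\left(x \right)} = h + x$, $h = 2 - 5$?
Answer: $2945$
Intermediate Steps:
$h = -3$
$g{\left(x \right)} = -3 + x$
$Z{\left(j,C \right)} = 2 + C^{2} + 2 j$ ($Z{\left(j,C \right)} = 2 + \left(\left(j + C C\right) + j\right) = 2 + \left(\left(j + C^{2}\right) + j\right) = 2 + \left(C^{2} + 2 j\right) = 2 + C^{2} + 2 j$)
$Z{\left(-5,g{\left(4 \right)} \right)} - -2952 = \left(2 + \left(-3 + 4\right)^{2} + 2 \left(-5\right)\right) - -2952 = \left(2 + 1^{2} - 10\right) + 2952 = \left(2 + 1 - 10\right) + 2952 = -7 + 2952 = 2945$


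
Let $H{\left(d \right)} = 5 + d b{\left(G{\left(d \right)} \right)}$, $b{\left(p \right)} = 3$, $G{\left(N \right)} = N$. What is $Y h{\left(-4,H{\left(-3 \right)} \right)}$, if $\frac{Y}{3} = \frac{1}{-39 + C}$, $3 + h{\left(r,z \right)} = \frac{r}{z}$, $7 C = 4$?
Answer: $\frac{42}{269} \approx 0.15613$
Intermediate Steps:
$C = \frac{4}{7}$ ($C = \frac{1}{7} \cdot 4 = \frac{4}{7} \approx 0.57143$)
$H{\left(d \right)} = 5 + 3 d$ ($H{\left(d \right)} = 5 + d 3 = 5 + 3 d$)
$h{\left(r,z \right)} = -3 + \frac{r}{z}$
$Y = - \frac{21}{269}$ ($Y = \frac{3}{-39 + \frac{4}{7}} = \frac{3}{- \frac{269}{7}} = 3 \left(- \frac{7}{269}\right) = - \frac{21}{269} \approx -0.078067$)
$Y h{\left(-4,H{\left(-3 \right)} \right)} = - \frac{21 \left(-3 - \frac{4}{5 + 3 \left(-3\right)}\right)}{269} = - \frac{21 \left(-3 - \frac{4}{5 - 9}\right)}{269} = - \frac{21 \left(-3 - \frac{4}{-4}\right)}{269} = - \frac{21 \left(-3 - -1\right)}{269} = - \frac{21 \left(-3 + 1\right)}{269} = \left(- \frac{21}{269}\right) \left(-2\right) = \frac{42}{269}$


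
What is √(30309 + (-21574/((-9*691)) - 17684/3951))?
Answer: √25100641796156939/910047 ≈ 174.09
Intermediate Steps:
√(30309 + (-21574/((-9*691)) - 17684/3951)) = √(30309 + (-21574/(-6219) - 17684*1/3951)) = √(30309 + (-21574*(-1/6219) - 17684/3951)) = √(30309 + (21574/6219 - 17684/3951)) = √(30309 - 2748658/2730141) = √(82745094911/2730141) = √25100641796156939/910047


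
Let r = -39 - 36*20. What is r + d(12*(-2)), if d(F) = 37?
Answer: -722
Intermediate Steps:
r = -759 (r = -39 - 720 = -759)
r + d(12*(-2)) = -759 + 37 = -722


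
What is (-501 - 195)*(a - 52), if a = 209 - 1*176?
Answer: 13224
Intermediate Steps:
a = 33 (a = 209 - 176 = 33)
(-501 - 195)*(a - 52) = (-501 - 195)*(33 - 52) = -696*(-19) = 13224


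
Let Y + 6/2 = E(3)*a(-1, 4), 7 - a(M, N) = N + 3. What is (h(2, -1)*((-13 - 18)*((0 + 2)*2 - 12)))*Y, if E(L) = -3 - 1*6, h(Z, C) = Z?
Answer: -1488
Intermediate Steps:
a(M, N) = 4 - N (a(M, N) = 7 - (N + 3) = 7 - (3 + N) = 7 + (-3 - N) = 4 - N)
E(L) = -9 (E(L) = -3 - 6 = -9)
Y = -3 (Y = -3 - 9*(4 - 1*4) = -3 - 9*(4 - 4) = -3 - 9*0 = -3 + 0 = -3)
(h(2, -1)*((-13 - 18)*((0 + 2)*2 - 12)))*Y = (2*((-13 - 18)*((0 + 2)*2 - 12)))*(-3) = (2*(-31*(2*2 - 12)))*(-3) = (2*(-31*(4 - 12)))*(-3) = (2*(-31*(-8)))*(-3) = (2*248)*(-3) = 496*(-3) = -1488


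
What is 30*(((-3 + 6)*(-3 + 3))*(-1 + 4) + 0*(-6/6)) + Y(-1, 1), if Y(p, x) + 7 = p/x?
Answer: -8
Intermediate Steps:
Y(p, x) = -7 + p/x
30*(((-3 + 6)*(-3 + 3))*(-1 + 4) + 0*(-6/6)) + Y(-1, 1) = 30*(((-3 + 6)*(-3 + 3))*(-1 + 4) + 0*(-6/6)) + (-7 - 1/1) = 30*((3*0)*3 + 0*(-6*⅙)) + (-7 - 1*1) = 30*(0*3 + 0*(-1)) + (-7 - 1) = 30*(0 + 0) - 8 = 30*0 - 8 = 0 - 8 = -8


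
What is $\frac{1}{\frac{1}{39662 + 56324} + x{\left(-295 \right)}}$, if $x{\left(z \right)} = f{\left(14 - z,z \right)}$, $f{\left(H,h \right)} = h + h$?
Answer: $- \frac{95986}{56631739} \approx -0.0016949$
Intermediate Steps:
$f{\left(H,h \right)} = 2 h$
$x{\left(z \right)} = 2 z$
$\frac{1}{\frac{1}{39662 + 56324} + x{\left(-295 \right)}} = \frac{1}{\frac{1}{39662 + 56324} + 2 \left(-295\right)} = \frac{1}{\frac{1}{95986} - 590} = \frac{1}{- \frac{56631739}{95986}} = - \frac{95986}{56631739}$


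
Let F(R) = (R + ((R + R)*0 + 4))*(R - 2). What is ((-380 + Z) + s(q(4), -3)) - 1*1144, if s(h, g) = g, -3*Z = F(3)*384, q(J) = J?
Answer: -2423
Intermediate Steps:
F(R) = (-2 + R)*(4 + R) (F(R) = (R + ((2*R)*0 + 4))*(-2 + R) = (R + (0 + 4))*(-2 + R) = (R + 4)*(-2 + R) = (4 + R)*(-2 + R) = (-2 + R)*(4 + R))
Z = -896 (Z = -(-8 + 3² + 2*3)*384/3 = -(-8 + 9 + 6)*384/3 = -7*384/3 = -⅓*2688 = -896)
((-380 + Z) + s(q(4), -3)) - 1*1144 = ((-380 - 896) - 3) - 1*1144 = (-1276 - 3) - 1144 = -1279 - 1144 = -2423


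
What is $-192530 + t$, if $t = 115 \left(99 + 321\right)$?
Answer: $-144230$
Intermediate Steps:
$t = 48300$ ($t = 115 \cdot 420 = 48300$)
$-192530 + t = -192530 + 48300 = -144230$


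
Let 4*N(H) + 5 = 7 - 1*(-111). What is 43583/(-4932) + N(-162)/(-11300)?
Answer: -4359533/493200 ≈ -8.8393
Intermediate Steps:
N(H) = 113/4 (N(H) = -5/4 + (7 - 1*(-111))/4 = -5/4 + (7 + 111)/4 = -5/4 + (1/4)*118 = -5/4 + 59/2 = 113/4)
43583/(-4932) + N(-162)/(-11300) = 43583/(-4932) + (113/4)/(-11300) = 43583*(-1/4932) + (113/4)*(-1/11300) = -43583/4932 - 1/400 = -4359533/493200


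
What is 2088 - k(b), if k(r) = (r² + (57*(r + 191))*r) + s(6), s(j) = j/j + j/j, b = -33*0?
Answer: 2086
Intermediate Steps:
b = 0
s(j) = 2 (s(j) = 1 + 1 = 2)
k(r) = 2 + r² + r*(10887 + 57*r) (k(r) = (r² + (57*(r + 191))*r) + 2 = (r² + (57*(191 + r))*r) + 2 = (r² + (10887 + 57*r)*r) + 2 = (r² + r*(10887 + 57*r)) + 2 = 2 + r² + r*(10887 + 57*r))
2088 - k(b) = 2088 - (2 + 58*0² + 10887*0) = 2088 - (2 + 58*0 + 0) = 2088 - (2 + 0 + 0) = 2088 - 1*2 = 2088 - 2 = 2086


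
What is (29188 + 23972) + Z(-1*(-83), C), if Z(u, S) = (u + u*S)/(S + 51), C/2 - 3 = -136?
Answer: 2290279/43 ≈ 53262.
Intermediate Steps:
C = -266 (C = 6 + 2*(-136) = 6 - 272 = -266)
Z(u, S) = (u + S*u)/(51 + S)
(29188 + 23972) + Z(-1*(-83), C) = (29188 + 23972) + (-1*(-83))*(1 - 266)/(51 - 266) = 53160 + 83*(-265)/(-215) = 53160 + 83*(-1/215)*(-265) = 53160 + 4399/43 = 2290279/43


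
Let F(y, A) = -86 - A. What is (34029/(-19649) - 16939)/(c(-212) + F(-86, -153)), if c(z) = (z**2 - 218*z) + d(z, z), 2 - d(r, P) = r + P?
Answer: -332868440/1800889797 ≈ -0.18484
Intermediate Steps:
d(r, P) = 2 - P - r (d(r, P) = 2 - (r + P) = 2 - (P + r) = 2 + (-P - r) = 2 - P - r)
c(z) = 2 + z**2 - 220*z (c(z) = (z**2 - 218*z) + (2 - z - z) = (z**2 - 218*z) + (2 - 2*z) = 2 + z**2 - 220*z)
(34029/(-19649) - 16939)/(c(-212) + F(-86, -153)) = (34029/(-19649) - 16939)/((2 + (-212)**2 - 220*(-212)) + (-86 - 1*(-153))) = (34029*(-1/19649) - 16939)/((2 + 44944 + 46640) + (-86 + 153)) = (-34029/19649 - 16939)/(91586 + 67) = -332868440/19649/91653 = -332868440/19649*1/91653 = -332868440/1800889797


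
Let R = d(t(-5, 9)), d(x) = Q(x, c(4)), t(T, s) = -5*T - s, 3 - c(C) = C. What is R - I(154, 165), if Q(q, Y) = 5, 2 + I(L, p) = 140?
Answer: -133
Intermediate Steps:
c(C) = 3 - C
I(L, p) = 138 (I(L, p) = -2 + 140 = 138)
t(T, s) = -s - 5*T
d(x) = 5
R = 5
R - I(154, 165) = 5 - 1*138 = 5 - 138 = -133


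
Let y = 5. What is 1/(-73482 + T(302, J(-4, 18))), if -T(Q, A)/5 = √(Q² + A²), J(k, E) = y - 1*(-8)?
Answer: -73482/5397319999 + 5*√91373/5397319999 ≈ -1.3335e-5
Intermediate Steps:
J(k, E) = 13 (J(k, E) = 5 - 1*(-8) = 5 + 8 = 13)
T(Q, A) = -5*√(A² + Q²) (T(Q, A) = -5*√(Q² + A²) = -5*√(A² + Q²))
1/(-73482 + T(302, J(-4, 18))) = 1/(-73482 - 5*√(13² + 302²)) = 1/(-73482 - 5*√(169 + 91204)) = 1/(-73482 - 5*√91373)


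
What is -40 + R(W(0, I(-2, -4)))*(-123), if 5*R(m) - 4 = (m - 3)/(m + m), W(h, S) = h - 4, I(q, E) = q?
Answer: -6397/40 ≈ -159.93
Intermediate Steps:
W(h, S) = -4 + h
R(m) = 4/5 + (-3 + m)/(10*m) (R(m) = 4/5 + ((m - 3)/(m + m))/5 = 4/5 + ((-3 + m)/((2*m)))/5 = 4/5 + ((-3 + m)*(1/(2*m)))/5 = 4/5 + ((-3 + m)/(2*m))/5 = 4/5 + (-3 + m)/(10*m))
-40 + R(W(0, I(-2, -4)))*(-123) = -40 + (3*(-1 + 3*(-4 + 0))/(10*(-4 + 0)))*(-123) = -40 + ((3/10)*(-1 + 3*(-4))/(-4))*(-123) = -40 + ((3/10)*(-1/4)*(-1 - 12))*(-123) = -40 + ((3/10)*(-1/4)*(-13))*(-123) = -40 + (39/40)*(-123) = -40 - 4797/40 = -6397/40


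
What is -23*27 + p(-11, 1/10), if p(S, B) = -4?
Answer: -625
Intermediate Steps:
-23*27 + p(-11, 1/10) = -23*27 - 4 = -621 - 4 = -625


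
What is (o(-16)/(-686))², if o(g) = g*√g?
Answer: -1024/117649 ≈ -0.0087039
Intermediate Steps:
o(g) = g^(3/2)
(o(-16)/(-686))² = ((-16)^(3/2)/(-686))² = (-64*I*(-1/686))² = (32*I/343)² = -1024/117649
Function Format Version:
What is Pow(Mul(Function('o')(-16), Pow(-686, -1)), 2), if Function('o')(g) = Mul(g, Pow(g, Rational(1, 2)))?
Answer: Rational(-1024, 117649) ≈ -0.0087039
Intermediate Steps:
Function('o')(g) = Pow(g, Rational(3, 2))
Pow(Mul(Function('o')(-16), Pow(-686, -1)), 2) = Pow(Mul(Pow(-16, Rational(3, 2)), Pow(-686, -1)), 2) = Pow(Mul(Mul(-64, I), Rational(-1, 686)), 2) = Pow(Mul(Rational(32, 343), I), 2) = Rational(-1024, 117649)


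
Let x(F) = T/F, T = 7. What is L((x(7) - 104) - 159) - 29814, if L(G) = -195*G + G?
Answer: 21014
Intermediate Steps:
x(F) = 7/F
L(G) = -194*G
L((x(7) - 104) - 159) - 29814 = -194*((7/7 - 104) - 159) - 29814 = -194*((7*(1/7) - 104) - 159) - 29814 = -194*((1 - 104) - 159) - 29814 = -194*(-103 - 159) - 29814 = -194*(-262) - 29814 = 50828 - 29814 = 21014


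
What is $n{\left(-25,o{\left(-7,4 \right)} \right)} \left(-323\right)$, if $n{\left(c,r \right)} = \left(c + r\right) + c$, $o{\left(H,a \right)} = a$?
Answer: $14858$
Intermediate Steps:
$n{\left(c,r \right)} = r + 2 c$
$n{\left(-25,o{\left(-7,4 \right)} \right)} \left(-323\right) = \left(4 + 2 \left(-25\right)\right) \left(-323\right) = \left(4 - 50\right) \left(-323\right) = \left(-46\right) \left(-323\right) = 14858$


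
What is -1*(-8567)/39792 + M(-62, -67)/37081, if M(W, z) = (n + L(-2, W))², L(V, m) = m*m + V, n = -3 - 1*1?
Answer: 586463542175/1475527152 ≈ 397.46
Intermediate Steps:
n = -4 (n = -3 - 1 = -4)
L(V, m) = V + m² (L(V, m) = m² + V = V + m²)
M(W, z) = (-6 + W²)² (M(W, z) = (-4 + (-2 + W²))² = (-6 + W²)²)
-1*(-8567)/39792 + M(-62, -67)/37081 = -1*(-8567)/39792 + (-6 + (-62)²)²/37081 = 8567*(1/39792) + (-6 + 3844)²*(1/37081) = 8567/39792 + 3838²*(1/37081) = 8567/39792 + 14730244*(1/37081) = 8567/39792 + 14730244/37081 = 586463542175/1475527152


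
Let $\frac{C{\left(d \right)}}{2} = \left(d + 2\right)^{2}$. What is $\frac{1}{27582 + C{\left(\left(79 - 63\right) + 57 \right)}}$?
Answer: $\frac{1}{38832} \approx 2.5752 \cdot 10^{-5}$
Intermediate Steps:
$C{\left(d \right)} = 2 \left(2 + d\right)^{2}$ ($C{\left(d \right)} = 2 \left(d + 2\right)^{2} = 2 \left(2 + d\right)^{2}$)
$\frac{1}{27582 + C{\left(\left(79 - 63\right) + 57 \right)}} = \frac{1}{27582 + 2 \left(2 + \left(\left(79 - 63\right) + 57\right)\right)^{2}} = \frac{1}{27582 + 2 \left(2 + \left(16 + 57\right)\right)^{2}} = \frac{1}{27582 + 2 \left(2 + 73\right)^{2}} = \frac{1}{27582 + 2 \cdot 75^{2}} = \frac{1}{27582 + 2 \cdot 5625} = \frac{1}{27582 + 11250} = \frac{1}{38832}$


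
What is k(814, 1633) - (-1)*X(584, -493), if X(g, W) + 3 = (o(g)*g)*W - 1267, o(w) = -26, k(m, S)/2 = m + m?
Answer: 7487698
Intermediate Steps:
k(m, S) = 4*m (k(m, S) = 2*(m + m) = 2*(2*m) = 4*m)
X(g, W) = -1270 - 26*W*g (X(g, W) = -3 + ((-26*g)*W - 1267) = -3 + (-26*W*g - 1267) = -3 + (-1267 - 26*W*g) = -1270 - 26*W*g)
k(814, 1633) - (-1)*X(584, -493) = 4*814 - (-1)*(-1270 - 26*(-493)*584) = 3256 - (-1)*(-1270 + 7485712) = 3256 - (-1)*7484442 = 3256 - 1*(-7484442) = 3256 + 7484442 = 7487698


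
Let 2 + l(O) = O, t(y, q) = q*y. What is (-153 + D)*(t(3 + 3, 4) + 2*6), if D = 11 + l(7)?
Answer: -4932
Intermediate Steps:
l(O) = -2 + O
D = 16 (D = 11 + (-2 + 7) = 11 + 5 = 16)
(-153 + D)*(t(3 + 3, 4) + 2*6) = (-153 + 16)*(4*(3 + 3) + 2*6) = -137*(4*6 + 12) = -137*(24 + 12) = -137*36 = -4932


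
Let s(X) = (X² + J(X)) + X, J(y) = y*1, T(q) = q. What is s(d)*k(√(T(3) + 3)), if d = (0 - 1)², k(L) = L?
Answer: 3*√6 ≈ 7.3485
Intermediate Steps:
J(y) = y
d = 1 (d = (-1)² = 1)
s(X) = X² + 2*X (s(X) = (X² + X) + X = (X + X²) + X = X² + 2*X)
s(d)*k(√(T(3) + 3)) = (1*(2 + 1))*√(3 + 3) = (1*3)*√6 = 3*√6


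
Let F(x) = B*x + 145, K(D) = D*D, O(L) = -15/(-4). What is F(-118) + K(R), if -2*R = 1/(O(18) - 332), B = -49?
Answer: 10217964267/1723969 ≈ 5927.0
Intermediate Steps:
O(L) = 15/4 (O(L) = -15*(-¼) = 15/4)
R = 2/1313 (R = -1/(2*(15/4 - 332)) = -1/(2*(-1313/4)) = -½*(-4/1313) = 2/1313 ≈ 0.0015232)
K(D) = D²
F(x) = 145 - 49*x (F(x) = -49*x + 145 = 145 - 49*x)
F(-118) + K(R) = (145 - 49*(-118)) + (2/1313)² = (145 + 5782) + 4/1723969 = 5927 + 4/1723969 = 10217964267/1723969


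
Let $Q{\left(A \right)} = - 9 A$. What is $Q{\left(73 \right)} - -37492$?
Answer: $36835$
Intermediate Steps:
$Q{\left(73 \right)} - -37492 = \left(-9\right) 73 - -37492 = -657 + 37492 = 36835$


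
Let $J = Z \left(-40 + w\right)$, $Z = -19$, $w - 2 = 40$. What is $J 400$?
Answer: $-15200$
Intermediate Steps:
$w = 42$ ($w = 2 + 40 = 42$)
$J = -38$ ($J = - 19 \left(-40 + 42\right) = \left(-19\right) 2 = -38$)
$J 400 = \left(-38\right) 400 = -15200$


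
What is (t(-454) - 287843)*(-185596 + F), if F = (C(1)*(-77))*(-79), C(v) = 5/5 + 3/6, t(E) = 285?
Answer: 50745791597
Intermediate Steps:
C(v) = 3/2 (C(v) = 5*(⅕) + 3*(⅙) = 1 + ½ = 3/2)
F = 18249/2 (F = ((3/2)*(-77))*(-79) = -231/2*(-79) = 18249/2 ≈ 9124.5)
(t(-454) - 287843)*(-185596 + F) = (285 - 287843)*(-185596 + 18249/2) = -287558*(-352943/2) = 50745791597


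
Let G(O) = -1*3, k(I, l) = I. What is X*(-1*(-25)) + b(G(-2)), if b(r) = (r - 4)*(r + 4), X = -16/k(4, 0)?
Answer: -107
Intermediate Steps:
G(O) = -3
X = -4 (X = -16/4 = -16*1/4 = -4)
b(r) = (-4 + r)*(4 + r)
X*(-1*(-25)) + b(G(-2)) = -(-4)*(-25) + (-16 + (-3)**2) = -4*25 + (-16 + 9) = -100 - 7 = -107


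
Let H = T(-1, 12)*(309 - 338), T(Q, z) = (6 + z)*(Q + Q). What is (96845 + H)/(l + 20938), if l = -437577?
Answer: -97889/416639 ≈ -0.23495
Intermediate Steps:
T(Q, z) = 2*Q*(6 + z) (T(Q, z) = (6 + z)*(2*Q) = 2*Q*(6 + z))
H = 1044 (H = (2*(-1)*(6 + 12))*(309 - 338) = (2*(-1)*18)*(-29) = -36*(-29) = 1044)
(96845 + H)/(l + 20938) = (96845 + 1044)/(-437577 + 20938) = 97889/(-416639) = 97889*(-1/416639) = -97889/416639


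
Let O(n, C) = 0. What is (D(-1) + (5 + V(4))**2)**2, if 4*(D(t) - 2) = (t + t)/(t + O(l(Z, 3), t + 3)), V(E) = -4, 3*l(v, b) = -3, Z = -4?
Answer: 49/4 ≈ 12.250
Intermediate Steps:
l(v, b) = -1 (l(v, b) = (1/3)*(-3) = -1)
D(t) = 5/2 (D(t) = 2 + ((t + t)/(t + 0))/4 = 2 + ((2*t)/t)/4 = 2 + (1/4)*2 = 2 + 1/2 = 5/2)
(D(-1) + (5 + V(4))**2)**2 = (5/2 + (5 - 4)**2)**2 = (5/2 + 1**2)**2 = (5/2 + 1)**2 = (7/2)**2 = 49/4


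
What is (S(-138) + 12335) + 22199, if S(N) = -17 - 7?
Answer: 34510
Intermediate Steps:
S(N) = -24
(S(-138) + 12335) + 22199 = (-24 + 12335) + 22199 = 12311 + 22199 = 34510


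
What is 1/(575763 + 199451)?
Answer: 1/775214 ≈ 1.2900e-6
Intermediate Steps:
1/(575763 + 199451) = 1/775214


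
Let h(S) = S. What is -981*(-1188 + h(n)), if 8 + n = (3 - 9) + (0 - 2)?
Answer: 1181124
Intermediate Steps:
n = -16 (n = -8 + ((3 - 9) + (0 - 2)) = -8 + (-6 - 2) = -8 - 8 = -16)
-981*(-1188 + h(n)) = -981*(-1188 - 16) = -981*(-1204) = 1181124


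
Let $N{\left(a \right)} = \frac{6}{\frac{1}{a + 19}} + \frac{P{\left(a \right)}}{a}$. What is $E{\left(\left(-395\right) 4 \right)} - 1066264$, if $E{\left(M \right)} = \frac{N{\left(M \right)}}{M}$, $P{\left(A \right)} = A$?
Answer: $- \frac{336937551}{316} \approx -1.0663 \cdot 10^{6}$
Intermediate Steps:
$N{\left(a \right)} = 115 + 6 a$ ($N{\left(a \right)} = \frac{6}{\frac{1}{a + 19}} + \frac{a}{a} = \frac{6}{\frac{1}{19 + a}} + 1 = 6 \left(19 + a\right) + 1 = \left(114 + 6 a\right) + 1 = 115 + 6 a$)
$E{\left(M \right)} = \frac{115 + 6 M}{M}$
$E{\left(\left(-395\right) 4 \right)} - 1066264 = \left(6 + \frac{115}{\left(-395\right) 4}\right) - 1066264 = \left(6 + \frac{115}{-1580}\right) - 1066264 = \left(6 + 115 \left(- \frac{1}{1580}\right)\right) - 1066264 = \left(6 - \frac{23}{316}\right) - 1066264 = \frac{1873}{316} - 1066264 = - \frac{336937551}{316}$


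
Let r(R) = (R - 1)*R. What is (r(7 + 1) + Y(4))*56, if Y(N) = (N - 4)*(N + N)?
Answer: 3136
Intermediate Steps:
r(R) = R*(-1 + R) (r(R) = (-1 + R)*R = R*(-1 + R))
Y(N) = 2*N*(-4 + N) (Y(N) = (-4 + N)*(2*N) = 2*N*(-4 + N))
(r(7 + 1) + Y(4))*56 = ((7 + 1)*(-1 + (7 + 1)) + 2*4*(-4 + 4))*56 = (8*(-1 + 8) + 2*4*0)*56 = (8*7 + 0)*56 = (56 + 0)*56 = 56*56 = 3136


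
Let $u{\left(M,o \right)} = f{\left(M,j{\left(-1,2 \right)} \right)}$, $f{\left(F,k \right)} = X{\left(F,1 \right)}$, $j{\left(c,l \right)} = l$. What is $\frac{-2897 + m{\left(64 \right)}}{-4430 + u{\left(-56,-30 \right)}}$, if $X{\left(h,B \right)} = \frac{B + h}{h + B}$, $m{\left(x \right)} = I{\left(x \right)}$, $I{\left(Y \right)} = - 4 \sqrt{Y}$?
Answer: $\frac{2929}{4429} \approx 0.66132$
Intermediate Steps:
$m{\left(x \right)} = - 4 \sqrt{x}$
$X{\left(h,B \right)} = 1$ ($X{\left(h,B \right)} = \frac{B + h}{B + h} = 1$)
$f{\left(F,k \right)} = 1$
$u{\left(M,o \right)} = 1$
$\frac{-2897 + m{\left(64 \right)}}{-4430 + u{\left(-56,-30 \right)}} = \frac{-2897 - 4 \sqrt{64}}{-4430 + 1} = \frac{-2897 - 32}{-4429} = \left(-2897 - 32\right) \left(- \frac{1}{4429}\right) = \left(-2929\right) \left(- \frac{1}{4429}\right) = \frac{2929}{4429}$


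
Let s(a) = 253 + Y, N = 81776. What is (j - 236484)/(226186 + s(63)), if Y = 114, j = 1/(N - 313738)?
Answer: -54855301609/52551686986 ≈ -1.0438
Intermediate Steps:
j = -1/231962 (j = 1/(81776 - 313738) = 1/(-231962) = -1/231962 ≈ -4.3110e-6)
s(a) = 367 (s(a) = 253 + 114 = 367)
(j - 236484)/(226186 + s(63)) = (-1/231962 - 236484)/(226186 + 367) = -54855301609/231962/226553 = -54855301609/231962*1/226553 = -54855301609/52551686986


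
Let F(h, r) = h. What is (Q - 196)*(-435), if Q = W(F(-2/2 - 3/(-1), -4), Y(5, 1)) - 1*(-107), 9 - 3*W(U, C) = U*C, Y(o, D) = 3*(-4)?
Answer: 33930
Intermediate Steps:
Y(o, D) = -12
W(U, C) = 3 - C*U/3 (W(U, C) = 3 - U*C/3 = 3 - C*U/3)
Q = 118 (Q = (3 - ⅓*(-12)*(-2/2 - 3/(-1))) - 1*(-107) = (3 - ⅓*(-12)*(-2*½ - 3*(-1))) + 107 = (3 - ⅓*(-12)*(-1 + 3)) + 107 = (3 - ⅓*(-12)*2) + 107 = (3 + 8) + 107 = 11 + 107 = 118)
(Q - 196)*(-435) = (118 - 196)*(-435) = -78*(-435) = 33930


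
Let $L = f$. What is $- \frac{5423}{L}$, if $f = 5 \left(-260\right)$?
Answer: $\frac{5423}{1300} \approx 4.1715$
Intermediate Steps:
$f = -1300$
$L = -1300$
$- \frac{5423}{L} = - \frac{5423}{-1300} = \left(-5423\right) \left(- \frac{1}{1300}\right) = \frac{5423}{1300}$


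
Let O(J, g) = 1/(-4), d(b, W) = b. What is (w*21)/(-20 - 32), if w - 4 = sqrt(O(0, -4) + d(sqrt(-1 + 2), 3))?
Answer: -21/13 - 21*sqrt(3)/104 ≈ -1.9651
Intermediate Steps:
O(J, g) = -1/4
w = 4 + sqrt(3)/2 (w = 4 + sqrt(-1/4 + sqrt(-1 + 2)) = 4 + sqrt(-1/4 + sqrt(1)) = 4 + sqrt(-1/4 + 1) = 4 + sqrt(3/4) = 4 + sqrt(3)/2 ≈ 4.8660)
(w*21)/(-20 - 32) = ((4 + sqrt(3)/2)*21)/(-20 - 32) = (84 + 21*sqrt(3)/2)/(-52) = (84 + 21*sqrt(3)/2)*(-1/52) = -21/13 - 21*sqrt(3)/104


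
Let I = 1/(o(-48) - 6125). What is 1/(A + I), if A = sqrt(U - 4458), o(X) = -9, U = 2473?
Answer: -6134/74687522661 - 37625956*I*sqrt(1985)/74687522661 ≈ -8.2129e-8 - 0.022445*I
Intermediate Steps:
I = -1/6134 (I = 1/(-9 - 6125) = 1/(-6134) = -1/6134 ≈ -0.00016303)
A = I*sqrt(1985) (A = sqrt(2473 - 4458) = sqrt(-1985) = I*sqrt(1985) ≈ 44.553*I)
1/(A + I) = 1/(I*sqrt(1985) - 1/6134) = 1/(-1/6134 + I*sqrt(1985))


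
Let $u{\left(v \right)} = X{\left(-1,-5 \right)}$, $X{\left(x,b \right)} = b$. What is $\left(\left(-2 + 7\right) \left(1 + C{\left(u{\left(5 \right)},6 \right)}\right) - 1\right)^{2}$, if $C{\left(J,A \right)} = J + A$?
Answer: $81$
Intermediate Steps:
$u{\left(v \right)} = -5$
$C{\left(J,A \right)} = A + J$
$\left(\left(-2 + 7\right) \left(1 + C{\left(u{\left(5 \right)},6 \right)}\right) - 1\right)^{2} = \left(\left(-2 + 7\right) \left(1 + \left(6 - 5\right)\right) - 1\right)^{2} = \left(5 \left(1 + 1\right) - 1\right)^{2} = \left(5 \cdot 2 - 1\right)^{2} = \left(10 - 1\right)^{2} = 9^{2} = 81$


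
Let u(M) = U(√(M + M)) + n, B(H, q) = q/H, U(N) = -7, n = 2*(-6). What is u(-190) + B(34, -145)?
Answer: -791/34 ≈ -23.265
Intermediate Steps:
n = -12
u(M) = -19 (u(M) = -7 - 12 = -19)
u(-190) + B(34, -145) = -19 - 145/34 = -791/34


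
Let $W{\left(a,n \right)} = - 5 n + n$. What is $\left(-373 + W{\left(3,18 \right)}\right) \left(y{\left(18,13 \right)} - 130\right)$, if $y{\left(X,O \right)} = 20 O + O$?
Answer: $-63635$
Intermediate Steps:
$W{\left(a,n \right)} = - 4 n$
$y{\left(X,O \right)} = 21 O$
$\left(-373 + W{\left(3,18 \right)}\right) \left(y{\left(18,13 \right)} - 130\right) = \left(-373 - 72\right) \left(21 \cdot 13 - 130\right) = \left(-373 - 72\right) \left(273 - 130\right) = \left(-445\right) 143 = -63635$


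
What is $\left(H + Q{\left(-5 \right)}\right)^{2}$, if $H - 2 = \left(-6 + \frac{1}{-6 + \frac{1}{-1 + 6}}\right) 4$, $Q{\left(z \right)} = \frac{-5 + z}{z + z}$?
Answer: $\frac{395641}{841} \approx 470.44$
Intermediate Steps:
$Q{\left(z \right)} = \frac{-5 + z}{2 z}$
$H = - \frac{658}{29}$ ($H = 2 + \left(-6 + \frac{1}{-6 + \frac{1}{-1 + 6}}\right) 4 = 2 + \left(-6 + \frac{1}{-6 + \frac{1}{5}}\right) 4 = 2 + \left(-6 + \frac{1}{- \frac{29}{5}}\right) 4 = 2 + \left(-6 - \frac{5}{29}\right) 4 = 2 - \frac{716}{29} = - \frac{658}{29} \approx -22.69$)
$\left(H + Q{\left(-5 \right)}\right)^{2} = \left(- \frac{658}{29} + \frac{-5 - 5}{2 \left(-5\right)}\right)^{2} = \left(- \frac{658}{29} + \frac{1}{2} \left(- \frac{1}{5}\right) \left(-10\right)\right)^{2} = \left(- \frac{658}{29} + 1\right)^{2} = \left(- \frac{629}{29}\right)^{2} = \frac{395641}{841}$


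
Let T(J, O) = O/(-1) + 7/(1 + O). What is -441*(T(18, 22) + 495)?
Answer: -4800726/23 ≈ -2.0873e+5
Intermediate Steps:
T(J, O) = -O + 7/(1 + O) (T(J, O) = O*(-1) + 7/(1 + O) = -O + 7/(1 + O))
-441*(T(18, 22) + 495) = -441*((7 - 1*22 - 1*22²)/(1 + 22) + 495) = -441*((7 - 22 - 1*484)/23 + 495) = -441*((7 - 22 - 484)/23 + 495) = -441*((1/23)*(-499) + 495) = -441*(-499/23 + 495) = -441*10886/23 = -4800726/23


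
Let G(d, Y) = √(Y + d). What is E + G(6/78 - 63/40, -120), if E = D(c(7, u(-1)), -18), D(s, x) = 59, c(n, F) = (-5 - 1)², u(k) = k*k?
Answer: 59 + I*√8213270/260 ≈ 59.0 + 11.023*I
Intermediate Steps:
u(k) = k²
c(n, F) = 36 (c(n, F) = (-6)² = 36)
E = 59
E + G(6/78 - 63/40, -120) = 59 + √(-120 + (6/78 - 63/40)) = 59 + √(-120 + (6*(1/78) - 63*1/40)) = 59 + √(-120 + (1/13 - 63/40)) = 59 + √(-120 - 779/520) = 59 + √(-63179/520) = 59 + I*√8213270/260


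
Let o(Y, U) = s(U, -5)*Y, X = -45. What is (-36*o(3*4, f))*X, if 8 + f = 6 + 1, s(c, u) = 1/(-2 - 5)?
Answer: -19440/7 ≈ -2777.1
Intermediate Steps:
s(c, u) = -1/7 (s(c, u) = 1/(-7) = -1/7)
f = -1 (f = -8 + (6 + 1) = -8 + 7 = -1)
o(Y, U) = -Y/7
(-36*o(3*4, f))*X = -(-36)*3*4/7*(-45) = -(-36)*12/7*(-45) = -36*(-12/7)*(-45) = (432/7)*(-45) = -19440/7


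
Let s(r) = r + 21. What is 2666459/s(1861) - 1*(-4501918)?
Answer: 8475276135/1882 ≈ 4.5033e+6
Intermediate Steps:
s(r) = 21 + r
2666459/s(1861) - 1*(-4501918) = 2666459/(21 + 1861) - 1*(-4501918) = 2666459/1882 + 4501918 = 8475276135/1882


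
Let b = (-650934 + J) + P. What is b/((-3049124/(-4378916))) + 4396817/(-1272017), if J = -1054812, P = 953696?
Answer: -80557186838193479/74587260829 ≈ -1.0800e+6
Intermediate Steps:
b = -752050 (b = (-650934 - 1054812) + 953696 = -1705746 + 953696 = -752050)
b/((-3049124/(-4378916))) + 4396817/(-1272017) = -752050/((-3049124/(-4378916))) + 4396817/(-1272017) = -752050/((-3049124*(-1/4378916))) + 4396817*(-1/1272017) = -752050/762281/1094729 - 4396817/1272017 = -752050*1094729/762281 - 4396817/1272017 = -63330072650/58637 - 4396817/1272017 = -80557186838193479/74587260829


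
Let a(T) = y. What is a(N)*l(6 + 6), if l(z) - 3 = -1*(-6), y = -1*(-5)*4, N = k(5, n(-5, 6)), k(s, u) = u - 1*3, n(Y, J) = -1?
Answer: 180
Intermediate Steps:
k(s, u) = -3 + u (k(s, u) = u - 3 = -3 + u)
N = -4 (N = -3 - 1 = -4)
y = 20 (y = 5*4 = 20)
a(T) = 20
l(z) = 9 (l(z) = 3 - 1*(-6) = 3 + 6 = 9)
a(N)*l(6 + 6) = 20*9 = 180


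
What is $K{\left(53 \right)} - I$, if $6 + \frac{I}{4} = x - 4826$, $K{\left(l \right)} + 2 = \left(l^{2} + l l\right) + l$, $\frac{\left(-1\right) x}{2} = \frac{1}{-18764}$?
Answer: $\frac{117260925}{4691} \approx 24997.0$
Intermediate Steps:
$x = \frac{1}{9382}$ ($x = - \frac{2}{-18764} = \left(-2\right) \left(- \frac{1}{18764}\right) = \frac{1}{9382} \approx 0.00010659$)
$K{\left(l \right)} = -2 + l + 2 l^{2}$ ($K{\left(l \right)} = -2 + \left(\left(l^{2} + l l\right) + l\right) = -2 + \left(\left(l^{2} + l^{2}\right) + l\right) = -2 + \left(2 l^{2} + l\right) = -2 + \left(l + 2 l^{2}\right) = -2 + l + 2 l^{2}$)
$I = - \frac{90667646}{4691}$ ($I = -24 + 4 \left(\frac{1}{9382} - 4826\right) = -24 + 4 \left(- \frac{45277531}{9382}\right) = -24 - \frac{90555062}{4691} = - \frac{90667646}{4691} \approx -19328.0$)
$K{\left(53 \right)} - I = \left(-2 + 53 + 2 \cdot 53^{2}\right) - - \frac{90667646}{4691} = \left(-2 + 53 + 2 \cdot 2809\right) + \frac{90667646}{4691} = \left(-2 + 53 + 5618\right) + \frac{90667646}{4691} = 5669 + \frac{90667646}{4691} = \frac{117260925}{4691}$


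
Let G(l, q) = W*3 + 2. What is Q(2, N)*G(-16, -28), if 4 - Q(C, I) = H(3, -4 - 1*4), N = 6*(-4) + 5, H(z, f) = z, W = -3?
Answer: -7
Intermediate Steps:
G(l, q) = -7 (G(l, q) = -3*3 + 2 = -9 + 2 = -7)
N = -19 (N = -24 + 5 = -19)
Q(C, I) = 1 (Q(C, I) = 4 - 1*3 = 4 - 3 = 1)
Q(2, N)*G(-16, -28) = 1*(-7) = -7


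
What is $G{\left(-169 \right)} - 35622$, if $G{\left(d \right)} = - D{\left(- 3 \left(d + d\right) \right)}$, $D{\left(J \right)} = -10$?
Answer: $-35612$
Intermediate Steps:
$G{\left(d \right)} = 10$ ($G{\left(d \right)} = \left(-1\right) \left(-10\right) = 10$)
$G{\left(-169 \right)} - 35622 = 10 - 35622 = -35612$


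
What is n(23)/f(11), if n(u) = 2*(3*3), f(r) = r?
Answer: 18/11 ≈ 1.6364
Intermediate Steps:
n(u) = 18 (n(u) = 2*9 = 18)
n(23)/f(11) = 18/11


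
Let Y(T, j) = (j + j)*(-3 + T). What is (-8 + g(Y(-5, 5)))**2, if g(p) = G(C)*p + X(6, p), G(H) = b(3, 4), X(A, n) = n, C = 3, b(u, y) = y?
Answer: 166464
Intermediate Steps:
Y(T, j) = 2*j*(-3 + T) (Y(T, j) = (2*j)*(-3 + T) = 2*j*(-3 + T))
G(H) = 4
g(p) = 5*p (g(p) = 4*p + p = 5*p)
(-8 + g(Y(-5, 5)))**2 = (-8 + 5*(2*5*(-3 - 5)))**2 = (-8 + 5*(2*5*(-8)))**2 = (-8 + 5*(-80))**2 = (-8 - 400)**2 = (-408)**2 = 166464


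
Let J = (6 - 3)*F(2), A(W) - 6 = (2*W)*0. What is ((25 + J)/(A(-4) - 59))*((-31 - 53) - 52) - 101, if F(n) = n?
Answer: -1137/53 ≈ -21.453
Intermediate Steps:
A(W) = 6 (A(W) = 6 + (2*W)*0 = 6 + 0 = 6)
J = 6 (J = (6 - 3)*2 = 3*2 = 6)
((25 + J)/(A(-4) - 59))*((-31 - 53) - 52) - 101 = ((25 + 6)/(6 - 59))*((-31 - 53) - 52) - 101 = (31/(-53))*(-84 - 52) - 101 = (31*(-1/53))*(-136) - 101 = -31/53*(-136) - 101 = 4216/53 - 101 = -1137/53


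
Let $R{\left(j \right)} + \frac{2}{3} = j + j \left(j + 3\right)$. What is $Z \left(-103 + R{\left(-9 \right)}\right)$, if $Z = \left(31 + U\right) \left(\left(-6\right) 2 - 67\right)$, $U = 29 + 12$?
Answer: $333696$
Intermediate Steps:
$R{\left(j \right)} = - \frac{2}{3} + j + j \left(3 + j\right)$ ($R{\left(j \right)} = - \frac{2}{3} + \left(j + j \left(j + 3\right)\right) = - \frac{2}{3} + \left(j + j \left(3 + j\right)\right) = - \frac{2}{3} + j + j \left(3 + j\right)$)
$U = 41$
$Z = -5688$ ($Z = \left(31 + 41\right) \left(\left(-6\right) 2 - 67\right) = 72 \left(-12 - 67\right) = 72 \left(-79\right) = -5688$)
$Z \left(-103 + R{\left(-9 \right)}\right) = - 5688 \left(-103 + \left(- \frac{2}{3} + \left(-9\right)^{2} + 4 \left(-9\right)\right)\right) = - 5688 \left(-103 - - \frac{133}{3}\right) = - 5688 \left(-103 + \frac{133}{3}\right) = \left(-5688\right) \left(- \frac{176}{3}\right) = 333696$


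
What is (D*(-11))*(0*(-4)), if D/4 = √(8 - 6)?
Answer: 0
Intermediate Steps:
D = 4*√2 (D = 4*√(8 - 6) = 4*√2 ≈ 5.6569)
(D*(-11))*(0*(-4)) = ((4*√2)*(-11))*(0*(-4)) = -44*√2*0 = 0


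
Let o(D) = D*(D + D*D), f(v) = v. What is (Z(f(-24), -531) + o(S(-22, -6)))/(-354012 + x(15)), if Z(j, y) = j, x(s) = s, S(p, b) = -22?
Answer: 1132/39333 ≈ 0.028780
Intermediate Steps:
o(D) = D*(D + D²)
(Z(f(-24), -531) + o(S(-22, -6)))/(-354012 + x(15)) = (-24 + (-22)²*(1 - 22))/(-354012 + 15) = (-24 + 484*(-21))/(-353997) = (-24 - 10164)*(-1/353997) = -10188*(-1/353997) = 1132/39333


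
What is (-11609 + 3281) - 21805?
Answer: -30133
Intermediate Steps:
(-11609 + 3281) - 21805 = -8328 - 21805 = -30133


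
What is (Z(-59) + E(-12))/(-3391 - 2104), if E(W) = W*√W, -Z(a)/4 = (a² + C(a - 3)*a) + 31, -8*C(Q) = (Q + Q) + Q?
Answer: 1223/785 + 24*I*√3/5495 ≈ 1.558 + 0.0075649*I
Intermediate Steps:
C(Q) = -3*Q/8 (C(Q) = -((Q + Q) + Q)/8 = -(2*Q + Q)/8 = -3*Q/8)
Z(a) = -124 - 4*a² - 4*a*(9/8 - 3*a/8) (Z(a) = -4*((a² + (-3*(a - 3)/8)*a) + 31) = -4*((a² + (-3*(-3 + a)/8)*a) + 31) = -4*((a² + (9/8 - 3*a/8)*a) + 31) = -4*((a² + a*(9/8 - 3*a/8)) + 31) = -4*(31 + a² + a*(9/8 - 3*a/8)) = -124 - 4*a² - 4*a*(9/8 - 3*a/8))
E(W) = W^(3/2)
(Z(-59) + E(-12))/(-3391 - 2104) = ((-124 - 9/2*(-59) - 5/2*(-59)²) + (-12)^(3/2))/(-3391 - 2104) = ((-124 + 531/2 - 5/2*3481) - 24*I*√3)/(-5495) = ((-124 + 531/2 - 17405/2) - 24*I*√3)*(-1/5495) = (-8561 - 24*I*√3)*(-1/5495) = 1223/785 + 24*I*√3/5495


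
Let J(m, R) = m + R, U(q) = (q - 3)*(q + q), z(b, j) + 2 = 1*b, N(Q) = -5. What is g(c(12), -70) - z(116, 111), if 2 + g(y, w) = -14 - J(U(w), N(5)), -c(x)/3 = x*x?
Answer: -10345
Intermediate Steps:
z(b, j) = -2 + b (z(b, j) = -2 + 1*b = -2 + b)
U(q) = 2*q*(-3 + q) (U(q) = (-3 + q)*(2*q) = 2*q*(-3 + q))
J(m, R) = R + m
c(x) = -3*x² (c(x) = -3*x*x = -3*x²)
g(y, w) = -11 - 2*w*(-3 + w) (g(y, w) = -2 + (-14 - (-5 + 2*w*(-3 + w))) = -2 + (-14 + (5 - 2*w*(-3 + w))) = -2 + (-9 - 2*w*(-3 + w)) = -11 - 2*w*(-3 + w))
g(c(12), -70) - z(116, 111) = (-11 - 2*(-70)*(-3 - 70)) - (-2 + 116) = (-11 - 2*(-70)*(-73)) - 1*114 = (-11 - 10220) - 114 = -10231 - 114 = -10345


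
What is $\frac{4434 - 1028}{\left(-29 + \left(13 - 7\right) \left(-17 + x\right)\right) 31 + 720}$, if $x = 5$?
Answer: $- \frac{3406}{2411} \approx -1.4127$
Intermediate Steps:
$\frac{4434 - 1028}{\left(-29 + \left(13 - 7\right) \left(-17 + x\right)\right) 31 + 720} = \frac{4434 - 1028}{\left(-29 + \left(13 - 7\right) \left(-17 + 5\right)\right) 31 + 720} = \frac{3406}{\left(-29 + 6 \left(-12\right)\right) 31 + 720} = \frac{3406}{\left(-29 - 72\right) 31 + 720} = \frac{3406}{\left(-101\right) 31 + 720} = \frac{3406}{-3131 + 720} = \frac{3406}{-2411} = 3406 \left(- \frac{1}{2411}\right) = - \frac{3406}{2411}$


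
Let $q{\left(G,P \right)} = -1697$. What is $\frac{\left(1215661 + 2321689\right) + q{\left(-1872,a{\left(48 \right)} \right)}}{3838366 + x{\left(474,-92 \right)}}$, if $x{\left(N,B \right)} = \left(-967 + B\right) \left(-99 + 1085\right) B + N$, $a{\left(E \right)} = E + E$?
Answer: $\frac{3535653}{99902848} \approx 0.035391$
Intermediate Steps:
$a{\left(E \right)} = 2 E$
$x{\left(N,B \right)} = N + B \left(-953462 + 986 B\right)$ ($x{\left(N,B \right)} = \left(-967 + B\right) 986 B + N = \left(-953462 + 986 B\right) B + N = B \left(-953462 + 986 B\right) + N = N + B \left(-953462 + 986 B\right)$)
$\frac{\left(1215661 + 2321689\right) + q{\left(-1872,a{\left(48 \right)} \right)}}{3838366 + x{\left(474,-92 \right)}} = \frac{\left(1215661 + 2321689\right) - 1697}{3838366 + \left(474 - -87718504 + 986 \left(-92\right)^{2}\right)} = \frac{3537350 - 1697}{3838366 + \left(474 + 87718504 + 986 \cdot 8464\right)} = \frac{3535653}{3838366 + \left(474 + 87718504 + 8345504\right)} = \frac{3535653}{3838366 + 96064482} = \frac{3535653}{99902848}$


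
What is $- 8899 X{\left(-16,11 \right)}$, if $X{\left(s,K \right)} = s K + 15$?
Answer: $1432739$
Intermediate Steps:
$X{\left(s,K \right)} = 15 + K s$ ($X{\left(s,K \right)} = K s + 15 = 15 + K s$)
$- 8899 X{\left(-16,11 \right)} = - 8899 \left(15 + 11 \left(-16\right)\right) = - 8899 \left(15 - 176\right) = \left(-8899\right) \left(-161\right) = 1432739$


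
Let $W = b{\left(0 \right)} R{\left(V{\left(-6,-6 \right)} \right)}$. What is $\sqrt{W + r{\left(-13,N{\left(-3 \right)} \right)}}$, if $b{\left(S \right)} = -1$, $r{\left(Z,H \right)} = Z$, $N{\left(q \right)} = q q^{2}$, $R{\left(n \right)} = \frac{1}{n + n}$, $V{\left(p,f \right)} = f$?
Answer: $\frac{i \sqrt{465}}{6} \approx 3.594 i$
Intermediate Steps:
$R{\left(n \right)} = \frac{1}{2 n}$
$N{\left(q \right)} = q^{3}$
$W = \frac{1}{12}$ ($W = - \frac{1}{2 \left(-6\right)} = - \frac{-1}{2 \cdot 6} = \left(-1\right) \left(- \frac{1}{12}\right) = \frac{1}{12} \approx 0.083333$)
$\sqrt{W + r{\left(-13,N{\left(-3 \right)} \right)}} = \sqrt{\frac{1}{12} - 13} = \sqrt{- \frac{155}{12}} = \frac{i \sqrt{465}}{6}$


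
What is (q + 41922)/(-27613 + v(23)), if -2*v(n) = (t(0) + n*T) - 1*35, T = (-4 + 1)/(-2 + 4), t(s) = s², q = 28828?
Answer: -283000/110313 ≈ -2.5654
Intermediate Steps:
T = -3/2 ≈ -1.5000
v(n) = 35/2 + 3*n/4 (v(n) = -((0² + n*(-3/2)) - 1*35)/2 = -((0 - 3*n/2) - 35)/2 = -(-3*n/2 - 35)/2 = -(-35 - 3*n/2)/2 = 35/2 + 3*n/4)
(q + 41922)/(-27613 + v(23)) = (28828 + 41922)/(-27613 + (35/2 + (¾)*23)) = 70750/(-27613 + (35/2 + 69/4)) = 70750/(-27613 + 139/4) = 70750/(-110313/4) = 70750*(-4/110313) = -283000/110313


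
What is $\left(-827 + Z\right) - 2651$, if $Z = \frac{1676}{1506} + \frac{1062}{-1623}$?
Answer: $- \frac{1416656498}{407373} \approx -3477.5$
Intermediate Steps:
$Z = \frac{186796}{407373}$ ($Z = 1676 \cdot \frac{1}{1506} + 1062 \left(- \frac{1}{1623}\right) = \frac{838}{753} - \frac{354}{541} = \frac{186796}{407373} \approx 0.45854$)
$\left(-827 + Z\right) - 2651 = \left(-827 + \frac{186796}{407373}\right) - 2651 = - \frac{336710675}{407373} - 2651 = - \frac{1416656498}{407373}$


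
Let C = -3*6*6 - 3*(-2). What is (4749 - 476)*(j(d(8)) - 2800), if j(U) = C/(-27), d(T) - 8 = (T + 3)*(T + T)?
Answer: -107534318/9 ≈ -1.1948e+7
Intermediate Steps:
C = -102 (C = -18*6 + 6 = -108 + 6 = -102)
d(T) = 8 + 2*T*(3 + T) (d(T) = 8 + (T + 3)*(T + T) = 8 + (3 + T)*(2*T) = 8 + 2*T*(3 + T))
j(U) = 34/9 (j(U) = -102/(-27) = -102*(-1/27) = 34/9)
(4749 - 476)*(j(d(8)) - 2800) = (4749 - 476)*(34/9 - 2800) = 4273*(-25166/9) = -107534318/9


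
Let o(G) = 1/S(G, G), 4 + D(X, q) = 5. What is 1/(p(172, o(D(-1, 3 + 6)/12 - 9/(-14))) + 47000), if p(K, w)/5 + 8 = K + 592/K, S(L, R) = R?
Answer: 43/2057000 ≈ 2.0904e-5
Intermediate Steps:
D(X, q) = 1 (D(X, q) = -4 + 5 = 1)
o(G) = 1/G
p(K, w) = -40 + 5*K + 2960/K (p(K, w) = -40 + 5*(K + 592/K) = -40 + (5*K + 2960/K) = -40 + 5*K + 2960/K)
1/(p(172, o(D(-1, 3 + 6)/12 - 9/(-14))) + 47000) = 1/((-40 + 5*172 + 2960/172) + 47000) = 1/((-40 + 860 + 2960*(1/172)) + 47000) = 1/((-40 + 860 + 740/43) + 47000) = 1/(36000/43 + 47000) = 1/(2057000/43) = 43/2057000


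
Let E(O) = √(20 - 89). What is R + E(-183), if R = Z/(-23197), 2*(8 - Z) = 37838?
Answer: 18911/23197 + I*√69 ≈ 0.81524 + 8.3066*I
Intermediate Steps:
Z = -18911 (Z = 8 - ½*37838 = 8 - 18919 = -18911)
E(O) = I*√69 (E(O) = √(-69) = I*√69)
R = 18911/23197 (R = -18911/(-23197) = -18911*(-1/23197) = 18911/23197 ≈ 0.81524)
R + E(-183) = 18911/23197 + I*√69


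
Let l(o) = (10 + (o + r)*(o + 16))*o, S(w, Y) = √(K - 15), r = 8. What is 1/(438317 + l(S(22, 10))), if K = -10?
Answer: 437717/191596491314 - 565*I/191596491314 ≈ 2.2846e-6 - 2.9489e-9*I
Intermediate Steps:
S(w, Y) = 5*I (S(w, Y) = √(-10 - 15) = √(-25) = 5*I)
l(o) = o*(10 + (8 + o)*(16 + o)) (l(o) = (10 + (o + 8)*(o + 16))*o = (10 + (8 + o)*(16 + o))*o = o*(10 + (8 + o)*(16 + o)))
1/(438317 + l(S(22, 10))) = 1/(438317 + (5*I)*(138 + (5*I)² + 24*(5*I))) = 1/(438317 + (5*I)*(138 - 25 + 120*I)) = 1/(438317 + (5*I)*(113 + 120*I)) = 1/(438317 + 5*I*(113 + 120*I))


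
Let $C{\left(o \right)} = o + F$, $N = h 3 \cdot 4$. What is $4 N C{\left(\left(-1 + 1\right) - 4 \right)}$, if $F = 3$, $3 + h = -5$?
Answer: $384$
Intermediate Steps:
$h = -8$ ($h = -3 - 5 = -8$)
$N = -96$ ($N = \left(-8\right) 3 \cdot 4 = \left(-24\right) 4 = -96$)
$C{\left(o \right)} = 3 + o$ ($C{\left(o \right)} = o + 3 = 3 + o$)
$4 N C{\left(\left(-1 + 1\right) - 4 \right)} = 4 \left(-96\right) \left(3 + \left(\left(-1 + 1\right) - 4\right)\right) = - 384 \left(3 + \left(0 - 4\right)\right) = - 384 \left(3 - 4\right) = \left(-384\right) \left(-1\right) = 384$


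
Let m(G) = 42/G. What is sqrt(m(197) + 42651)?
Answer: sqrt(1655250933)/197 ≈ 206.52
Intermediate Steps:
sqrt(m(197) + 42651) = sqrt(42/197 + 42651) = sqrt(8402289/197) = sqrt(1655250933)/197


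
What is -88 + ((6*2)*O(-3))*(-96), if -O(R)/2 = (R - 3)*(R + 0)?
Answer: 41384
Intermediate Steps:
O(R) = -2*R*(-3 + R) (O(R) = -2*(R - 3)*(R + 0) = -2*(-3 + R)*R = -2*R*(-3 + R))
-88 + ((6*2)*O(-3))*(-96) = -88 + ((6*2)*(2*(-3)*(3 - 1*(-3))))*(-96) = -88 + (12*(2*(-3)*(3 + 3)))*(-96) = -88 + (12*(2*(-3)*6))*(-96) = -88 + (12*(-36))*(-96) = -88 - 432*(-96) = -88 + 41472 = 41384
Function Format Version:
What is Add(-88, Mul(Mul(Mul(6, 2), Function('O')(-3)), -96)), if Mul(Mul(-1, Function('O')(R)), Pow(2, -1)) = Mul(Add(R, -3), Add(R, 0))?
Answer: 41384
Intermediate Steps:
Function('O')(R) = Mul(-2, R, Add(-3, R)) (Function('O')(R) = Mul(-2, Mul(Add(R, -3), Add(R, 0))) = Mul(-2, Mul(Add(-3, R), R)) = Mul(-2, Mul(R, Add(-3, R))) = Mul(-2, R, Add(-3, R)))
Add(-88, Mul(Mul(Mul(6, 2), Function('O')(-3)), -96)) = Add(-88, Mul(Mul(Mul(6, 2), Mul(2, -3, Add(3, Mul(-1, -3)))), -96)) = Add(-88, Mul(Mul(12, Mul(2, -3, Add(3, 3))), -96)) = Add(-88, Mul(Mul(12, Mul(2, -3, 6)), -96)) = Add(-88, Mul(Mul(12, -36), -96)) = Add(-88, Mul(-432, -96)) = Add(-88, 41472) = 41384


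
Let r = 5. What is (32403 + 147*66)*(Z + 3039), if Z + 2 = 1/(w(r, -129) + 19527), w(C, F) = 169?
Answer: 2518584385065/19696 ≈ 1.2787e+8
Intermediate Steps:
Z = -39391/19696 (Z = -2 + 1/(169 + 19527) = -2 + 1/19696 = -39391/19696 ≈ -1.9999)
(32403 + 147*66)*(Z + 3039) = (32403 + 147*66)*(-39391/19696 + 3039) = (32403 + 9702)*(59816753/19696) = 42105*(59816753/19696) = 2518584385065/19696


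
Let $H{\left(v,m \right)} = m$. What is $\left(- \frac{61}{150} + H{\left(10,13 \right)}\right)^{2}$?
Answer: $\frac{3568321}{22500} \approx 158.59$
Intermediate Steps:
$\left(- \frac{61}{150} + H{\left(10,13 \right)}\right)^{2} = \left(- \frac{61}{150} + 13\right)^{2} = \left(\frac{1889}{150}\right)^{2} = \frac{3568321}{22500}$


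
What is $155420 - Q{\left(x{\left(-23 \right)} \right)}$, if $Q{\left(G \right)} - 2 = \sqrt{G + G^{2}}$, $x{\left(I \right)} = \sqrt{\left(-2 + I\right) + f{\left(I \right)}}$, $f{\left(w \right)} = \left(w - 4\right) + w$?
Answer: $155418 - \sqrt[4]{3} \sqrt{- 25 \sqrt{3} + 5 i} \approx 1.5542 \cdot 10^{5} - 8.6746 i$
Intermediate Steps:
$f{\left(w \right)} = -4 + 2 w$ ($f{\left(w \right)} = \left(-4 + w\right) + w = -4 + 2 w$)
$x{\left(I \right)} = \sqrt{-6 + 3 I}$ ($x{\left(I \right)} = \sqrt{\left(-2 + I\right) + \left(-4 + 2 I\right)} = \sqrt{-6 + 3 I}$)
$Q{\left(G \right)} = 2 + \sqrt{G + G^{2}}$
$155420 - Q{\left(x{\left(-23 \right)} \right)} = 155420 - \left(2 + \sqrt{\sqrt{-6 + 3 \left(-23\right)} \left(1 + \sqrt{-6 + 3 \left(-23\right)}\right)}\right) = 155420 - \left(2 + \sqrt{\sqrt{-6 - 69} \left(1 + \sqrt{-6 - 69}\right)}\right) = 155420 - \left(2 + \sqrt{\sqrt{-75} \left(1 + \sqrt{-75}\right)}\right) = 155420 - \left(2 + \sqrt{5 i \sqrt{3} \left(1 + 5 i \sqrt{3}\right)}\right) = 155420 - \left(2 + \sqrt[4]{3} \sqrt{5} \sqrt{i \left(1 + 5 i \sqrt{3}\right)}\right) = 155418 - \sqrt[4]{3} \sqrt{5} \sqrt{i \left(1 + 5 i \sqrt{3}\right)}$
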